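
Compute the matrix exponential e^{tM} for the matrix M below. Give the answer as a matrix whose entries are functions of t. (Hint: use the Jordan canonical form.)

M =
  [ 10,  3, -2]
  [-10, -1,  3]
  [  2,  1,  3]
e^{tM} =
  [t^2*exp(4*t) + 6*t*exp(4*t) + exp(4*t), t^2*exp(4*t)/2 + 3*t*exp(4*t), -t^2*exp(4*t)/2 - 2*t*exp(4*t)]
  [-2*t^2*exp(4*t) - 10*t*exp(4*t), -t^2*exp(4*t) - 5*t*exp(4*t) + exp(4*t), t^2*exp(4*t) + 3*t*exp(4*t)]
  [2*t*exp(4*t), t*exp(4*t), -t*exp(4*t) + exp(4*t)]

Strategy: write M = P · J · P⁻¹ where J is a Jordan canonical form, so e^{tM} = P · e^{tJ} · P⁻¹, and e^{tJ} can be computed block-by-block.

M has Jordan form
J =
  [4, 1, 0]
  [0, 4, 1]
  [0, 0, 4]
(up to reordering of blocks).

Per-block formulas:
  For a 3×3 Jordan block J_3(4): exp(t · J_3(4)) = e^(4t)·(I + t·N + (t^2/2)·N^2), where N is the 3×3 nilpotent shift.

After assembling e^{tJ} and conjugating by P, we get:

e^{tM} =
  [t^2*exp(4*t) + 6*t*exp(4*t) + exp(4*t), t^2*exp(4*t)/2 + 3*t*exp(4*t), -t^2*exp(4*t)/2 - 2*t*exp(4*t)]
  [-2*t^2*exp(4*t) - 10*t*exp(4*t), -t^2*exp(4*t) - 5*t*exp(4*t) + exp(4*t), t^2*exp(4*t) + 3*t*exp(4*t)]
  [2*t*exp(4*t), t*exp(4*t), -t*exp(4*t) + exp(4*t)]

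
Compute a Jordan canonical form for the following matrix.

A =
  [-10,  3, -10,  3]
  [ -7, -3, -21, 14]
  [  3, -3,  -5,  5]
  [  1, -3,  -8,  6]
J_3(-3) ⊕ J_1(-3)

The characteristic polynomial is
  det(x·I − A) = x^4 + 12*x^3 + 54*x^2 + 108*x + 81 = (x + 3)^4

Eigenvalues and multiplicities (the geometric multiplicity of λ is n − rank(A − λI), which equals the number of Jordan blocks for λ):
  λ = -3: algebraic multiplicity = 4, geometric multiplicity = 2

Determining the block sizes for each eigenvalue:
  λ = -3: with am = 4 and gm = 2, the partition is not yet determined (e.g. several partitions of 4 into 2 parts exist). Let N = A − (-3)·I. Computing rank(N^1) = 2, rank(N^2) = 1, rank(N^3) = 0; the number of blocks of size ≥ j is rank(N^{j−1}) − rank(N^j), giving [2, 1, 1]. So we have 1 block(s) of size 3, 1 block(s) of size 1 → block sizes [3, 1]

Assembling the blocks gives a Jordan form
J =
  [-3,  1,  0,  0]
  [ 0, -3,  1,  0]
  [ 0,  0, -3,  0]
  [ 0,  0,  0, -3]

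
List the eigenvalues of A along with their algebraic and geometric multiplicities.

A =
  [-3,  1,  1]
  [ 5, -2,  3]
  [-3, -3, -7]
λ = -4: alg = 3, geom = 1

Step 1 — factor the characteristic polynomial to read off the algebraic multiplicities:
  χ_A(x) = (x + 4)^3

Step 2 — compute geometric multiplicities via the rank-nullity identity g(λ) = n − rank(A − λI):
  rank(A − (-4)·I) = 2, so dim ker(A − (-4)·I) = n − 2 = 1

Summary:
  λ = -4: algebraic multiplicity = 3, geometric multiplicity = 1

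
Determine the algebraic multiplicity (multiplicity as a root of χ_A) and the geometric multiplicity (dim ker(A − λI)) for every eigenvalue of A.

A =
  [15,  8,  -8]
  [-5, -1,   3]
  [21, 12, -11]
λ = 1: alg = 3, geom = 1

Step 1 — factor the characteristic polynomial to read off the algebraic multiplicities:
  χ_A(x) = (x - 1)^3

Step 2 — compute geometric multiplicities via the rank-nullity identity g(λ) = n − rank(A − λI):
  rank(A − (1)·I) = 2, so dim ker(A − (1)·I) = n − 2 = 1

Summary:
  λ = 1: algebraic multiplicity = 3, geometric multiplicity = 1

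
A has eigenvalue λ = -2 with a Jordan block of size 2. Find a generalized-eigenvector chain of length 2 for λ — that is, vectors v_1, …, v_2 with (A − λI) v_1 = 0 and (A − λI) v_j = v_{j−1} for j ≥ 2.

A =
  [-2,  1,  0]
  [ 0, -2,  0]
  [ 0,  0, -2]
A Jordan chain for λ = -2 of length 2:
v_1 = (1, 0, 0)ᵀ
v_2 = (0, 1, 0)ᵀ

Let N = A − (-2)·I. We want v_2 with N^2 v_2 = 0 but N^1 v_2 ≠ 0; then v_{j-1} := N · v_j for j = 2, …, 2.

Pick v_2 = (0, 1, 0)ᵀ.
Then v_1 = N · v_2 = (1, 0, 0)ᵀ.

Sanity check: (A − (-2)·I) v_1 = (0, 0, 0)ᵀ = 0. ✓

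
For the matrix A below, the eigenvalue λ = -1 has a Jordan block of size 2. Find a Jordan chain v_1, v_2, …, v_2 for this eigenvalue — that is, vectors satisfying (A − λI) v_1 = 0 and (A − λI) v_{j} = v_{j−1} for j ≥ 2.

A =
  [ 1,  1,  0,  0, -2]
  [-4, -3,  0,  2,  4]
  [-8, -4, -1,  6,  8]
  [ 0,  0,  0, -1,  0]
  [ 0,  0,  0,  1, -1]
A Jordan chain for λ = -1 of length 2:
v_1 = (2, -4, -8, 0, 0)ᵀ
v_2 = (1, 0, 0, 0, 0)ᵀ

Let N = A − (-1)·I. We want v_2 with N^2 v_2 = 0 but N^1 v_2 ≠ 0; then v_{j-1} := N · v_j for j = 2, …, 2.

Pick v_2 = (1, 0, 0, 0, 0)ᵀ.
Then v_1 = N · v_2 = (2, -4, -8, 0, 0)ᵀ.

Sanity check: (A − (-1)·I) v_1 = (0, 0, 0, 0, 0)ᵀ = 0. ✓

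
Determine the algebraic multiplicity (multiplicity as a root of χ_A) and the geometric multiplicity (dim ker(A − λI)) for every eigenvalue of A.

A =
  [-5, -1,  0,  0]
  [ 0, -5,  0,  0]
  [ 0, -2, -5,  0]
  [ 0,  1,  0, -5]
λ = -5: alg = 4, geom = 3

Step 1 — factor the characteristic polynomial to read off the algebraic multiplicities:
  χ_A(x) = (x + 5)^4

Step 2 — compute geometric multiplicities via the rank-nullity identity g(λ) = n − rank(A − λI):
  rank(A − (-5)·I) = 1, so dim ker(A − (-5)·I) = n − 1 = 3

Summary:
  λ = -5: algebraic multiplicity = 4, geometric multiplicity = 3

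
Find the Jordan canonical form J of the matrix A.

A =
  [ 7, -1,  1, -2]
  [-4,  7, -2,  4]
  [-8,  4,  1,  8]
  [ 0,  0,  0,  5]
J_2(5) ⊕ J_1(5) ⊕ J_1(5)

The characteristic polynomial is
  det(x·I − A) = x^4 - 20*x^3 + 150*x^2 - 500*x + 625 = (x - 5)^4

Eigenvalues and multiplicities (the geometric multiplicity of λ is n − rank(A − λI), which equals the number of Jordan blocks for λ):
  λ = 5: algebraic multiplicity = 4, geometric multiplicity = 3

Determining the block sizes for each eigenvalue:
  λ = 5: 3 blocks summing to 4 forces exactly one block of size 2 and the rest size 1 → block sizes [2, 1, 1]

Assembling the blocks gives a Jordan form
J =
  [5, 1, 0, 0]
  [0, 5, 0, 0]
  [0, 0, 5, 0]
  [0, 0, 0, 5]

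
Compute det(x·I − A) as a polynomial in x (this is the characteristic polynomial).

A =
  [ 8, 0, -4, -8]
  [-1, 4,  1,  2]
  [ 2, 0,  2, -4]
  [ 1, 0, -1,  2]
x^4 - 16*x^3 + 96*x^2 - 256*x + 256

Expanding det(x·I − A) (e.g. by cofactor expansion or by noting that A is similar to its Jordan form J, which has the same characteristic polynomial as A) gives
  χ_A(x) = x^4 - 16*x^3 + 96*x^2 - 256*x + 256
which factors as (x - 4)^4. The eigenvalues (with algebraic multiplicities) are λ = 4 with multiplicity 4.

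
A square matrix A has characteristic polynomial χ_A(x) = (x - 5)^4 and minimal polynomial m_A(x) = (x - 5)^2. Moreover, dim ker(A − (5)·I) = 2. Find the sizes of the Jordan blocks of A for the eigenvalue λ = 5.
Block sizes for λ = 5: [2, 2]

Step 1 — from the characteristic polynomial, algebraic multiplicity of λ = 5 is 4. From dim ker(A − (5)·I) = 2, there are exactly 2 Jordan blocks for λ = 5.
Step 2 — from the minimal polynomial, the factor (x − 5)^2 tells us the largest block for λ = 5 has size 2.
Step 3 — with total size 4, 2 blocks, and largest block 2, the block sizes (in nonincreasing order) are [2, 2].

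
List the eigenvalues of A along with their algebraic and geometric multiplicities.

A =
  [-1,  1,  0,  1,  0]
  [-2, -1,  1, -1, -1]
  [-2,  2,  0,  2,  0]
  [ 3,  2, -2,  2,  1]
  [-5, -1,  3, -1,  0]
λ = 0: alg = 5, geom = 2

Step 1 — factor the characteristic polynomial to read off the algebraic multiplicities:
  χ_A(x) = x^5

Step 2 — compute geometric multiplicities via the rank-nullity identity g(λ) = n − rank(A − λI):
  rank(A − (0)·I) = 3, so dim ker(A − (0)·I) = n − 3 = 2

Summary:
  λ = 0: algebraic multiplicity = 5, geometric multiplicity = 2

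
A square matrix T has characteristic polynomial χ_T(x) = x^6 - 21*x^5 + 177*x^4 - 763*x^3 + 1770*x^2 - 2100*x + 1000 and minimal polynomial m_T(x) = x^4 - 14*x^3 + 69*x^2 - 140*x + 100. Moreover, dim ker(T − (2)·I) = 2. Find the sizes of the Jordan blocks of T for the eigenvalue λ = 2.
Block sizes for λ = 2: [2, 1]

Step 1 — from the characteristic polynomial, algebraic multiplicity of λ = 2 is 3. From dim ker(T − (2)·I) = 2, there are exactly 2 Jordan blocks for λ = 2.
Step 2 — from the minimal polynomial, the factor (x − 2)^2 tells us the largest block for λ = 2 has size 2.
Step 3 — with total size 3, 2 blocks, and largest block 2, the block sizes (in nonincreasing order) are [2, 1].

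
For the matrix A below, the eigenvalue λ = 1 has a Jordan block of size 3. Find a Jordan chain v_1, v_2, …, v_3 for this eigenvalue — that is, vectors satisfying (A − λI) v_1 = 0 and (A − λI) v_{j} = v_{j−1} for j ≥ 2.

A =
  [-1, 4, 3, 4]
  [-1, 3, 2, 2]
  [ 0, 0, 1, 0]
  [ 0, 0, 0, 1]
A Jordan chain for λ = 1 of length 3:
v_1 = (2, 1, 0, 0)ᵀ
v_2 = (3, 2, 0, 0)ᵀ
v_3 = (0, 0, 1, 0)ᵀ

Let N = A − (1)·I. We want v_3 with N^3 v_3 = 0 but N^2 v_3 ≠ 0; then v_{j-1} := N · v_j for j = 3, …, 2.

Pick v_3 = (0, 0, 1, 0)ᵀ.
Then v_2 = N · v_3 = (3, 2, 0, 0)ᵀ.
Then v_1 = N · v_2 = (2, 1, 0, 0)ᵀ.

Sanity check: (A − (1)·I) v_1 = (0, 0, 0, 0)ᵀ = 0. ✓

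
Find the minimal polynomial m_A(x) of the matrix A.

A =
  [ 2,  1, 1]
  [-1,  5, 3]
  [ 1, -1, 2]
x^3 - 9*x^2 + 27*x - 27

The characteristic polynomial is χ_A(x) = (x - 3)^3, so the eigenvalues are known. The minimal polynomial is
  m_A(x) = Π_λ (x − λ)^{k_λ}
where k_λ is the size of the *largest* Jordan block for λ (equivalently, the smallest k with (A − λI)^k v = 0 for every generalised eigenvector v of λ).

  λ = 3: largest Jordan block has size 3, contributing (x − 3)^3

So m_A(x) = (x - 3)^3 = x^3 - 9*x^2 + 27*x - 27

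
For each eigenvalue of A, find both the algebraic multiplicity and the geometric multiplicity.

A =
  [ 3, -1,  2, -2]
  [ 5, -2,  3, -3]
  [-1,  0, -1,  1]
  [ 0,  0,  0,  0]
λ = 0: alg = 4, geom = 2

Step 1 — factor the characteristic polynomial to read off the algebraic multiplicities:
  χ_A(x) = x^4

Step 2 — compute geometric multiplicities via the rank-nullity identity g(λ) = n − rank(A − λI):
  rank(A − (0)·I) = 2, so dim ker(A − (0)·I) = n − 2 = 2

Summary:
  λ = 0: algebraic multiplicity = 4, geometric multiplicity = 2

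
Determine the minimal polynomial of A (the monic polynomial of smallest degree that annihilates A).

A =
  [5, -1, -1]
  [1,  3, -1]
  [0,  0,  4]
x^2 - 8*x + 16

The characteristic polynomial is χ_A(x) = (x - 4)^3, so the eigenvalues are known. The minimal polynomial is
  m_A(x) = Π_λ (x − λ)^{k_λ}
where k_λ is the size of the *largest* Jordan block for λ (equivalently, the smallest k with (A − λI)^k v = 0 for every generalised eigenvector v of λ).

  λ = 4: largest Jordan block has size 2, contributing (x − 4)^2

So m_A(x) = (x - 4)^2 = x^2 - 8*x + 16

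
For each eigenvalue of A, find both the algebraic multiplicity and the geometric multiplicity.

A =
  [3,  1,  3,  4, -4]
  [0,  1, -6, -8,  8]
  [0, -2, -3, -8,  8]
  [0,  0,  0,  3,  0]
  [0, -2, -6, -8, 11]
λ = 3: alg = 5, geom = 4

Step 1 — factor the characteristic polynomial to read off the algebraic multiplicities:
  χ_A(x) = (x - 3)^5

Step 2 — compute geometric multiplicities via the rank-nullity identity g(λ) = n − rank(A − λI):
  rank(A − (3)·I) = 1, so dim ker(A − (3)·I) = n − 1 = 4

Summary:
  λ = 3: algebraic multiplicity = 5, geometric multiplicity = 4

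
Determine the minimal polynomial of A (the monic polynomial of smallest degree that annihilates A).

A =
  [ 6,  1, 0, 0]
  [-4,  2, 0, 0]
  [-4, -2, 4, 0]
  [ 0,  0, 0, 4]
x^2 - 8*x + 16

The characteristic polynomial is χ_A(x) = (x - 4)^4, so the eigenvalues are known. The minimal polynomial is
  m_A(x) = Π_λ (x − λ)^{k_λ}
where k_λ is the size of the *largest* Jordan block for λ (equivalently, the smallest k with (A − λI)^k v = 0 for every generalised eigenvector v of λ).

  λ = 4: largest Jordan block has size 2, contributing (x − 4)^2

So m_A(x) = (x - 4)^2 = x^2 - 8*x + 16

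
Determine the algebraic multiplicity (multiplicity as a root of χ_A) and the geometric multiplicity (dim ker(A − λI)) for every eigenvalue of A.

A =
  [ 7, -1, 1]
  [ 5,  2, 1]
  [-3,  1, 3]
λ = 4: alg = 3, geom = 1

Step 1 — factor the characteristic polynomial to read off the algebraic multiplicities:
  χ_A(x) = (x - 4)^3

Step 2 — compute geometric multiplicities via the rank-nullity identity g(λ) = n − rank(A − λI):
  rank(A − (4)·I) = 2, so dim ker(A − (4)·I) = n − 2 = 1

Summary:
  λ = 4: algebraic multiplicity = 3, geometric multiplicity = 1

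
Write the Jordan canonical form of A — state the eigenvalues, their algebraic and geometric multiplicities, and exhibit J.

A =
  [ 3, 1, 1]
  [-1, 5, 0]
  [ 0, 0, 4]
J_3(4)

The characteristic polynomial is
  det(x·I − A) = x^3 - 12*x^2 + 48*x - 64 = (x - 4)^3

Eigenvalues and multiplicities (the geometric multiplicity of λ is n − rank(A − λI), which equals the number of Jordan blocks for λ):
  λ = 4: algebraic multiplicity = 3, geometric multiplicity = 1

Determining the block sizes for each eigenvalue:
  λ = 4: one block (gm = 1), so the single block has size am = 3 → block sizes [3]

Assembling the blocks gives a Jordan form
J =
  [4, 1, 0]
  [0, 4, 1]
  [0, 0, 4]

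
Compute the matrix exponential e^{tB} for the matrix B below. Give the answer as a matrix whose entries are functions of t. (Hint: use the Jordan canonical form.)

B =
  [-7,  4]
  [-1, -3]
e^{tB} =
  [-2*t*exp(-5*t) + exp(-5*t), 4*t*exp(-5*t)]
  [-t*exp(-5*t), 2*t*exp(-5*t) + exp(-5*t)]

Strategy: write B = P · J · P⁻¹ where J is a Jordan canonical form, so e^{tB} = P · e^{tJ} · P⁻¹, and e^{tJ} can be computed block-by-block.

B has Jordan form
J =
  [-5,  1]
  [ 0, -5]
(up to reordering of blocks).

Per-block formulas:
  For a 2×2 Jordan block J_2(-5): exp(t · J_2(-5)) = e^(-5t)·(I + t·N), where N is the 2×2 nilpotent shift.

After assembling e^{tJ} and conjugating by P, we get:

e^{tB} =
  [-2*t*exp(-5*t) + exp(-5*t), 4*t*exp(-5*t)]
  [-t*exp(-5*t), 2*t*exp(-5*t) + exp(-5*t)]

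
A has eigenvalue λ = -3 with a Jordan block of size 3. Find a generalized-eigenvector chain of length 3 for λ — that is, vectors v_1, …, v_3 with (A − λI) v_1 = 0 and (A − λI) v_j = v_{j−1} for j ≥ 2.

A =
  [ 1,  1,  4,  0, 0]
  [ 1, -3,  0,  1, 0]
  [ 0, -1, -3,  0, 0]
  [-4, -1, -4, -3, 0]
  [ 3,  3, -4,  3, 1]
A Jordan chain for λ = -3 of length 3:
v_1 = (1, 0, -1, -1, -1)ᵀ
v_2 = (-2, 1, 2, 2, 1)ᵀ
v_3 = (1, -2, -1, 0, 0)ᵀ

Let N = A − (-3)·I. We want v_3 with N^3 v_3 = 0 but N^2 v_3 ≠ 0; then v_{j-1} := N · v_j for j = 3, …, 2.

Pick v_3 = (1, -2, -1, 0, 0)ᵀ.
Then v_2 = N · v_3 = (-2, 1, 2, 2, 1)ᵀ.
Then v_1 = N · v_2 = (1, 0, -1, -1, -1)ᵀ.

Sanity check: (A − (-3)·I) v_1 = (0, 0, 0, 0, 0)ᵀ = 0. ✓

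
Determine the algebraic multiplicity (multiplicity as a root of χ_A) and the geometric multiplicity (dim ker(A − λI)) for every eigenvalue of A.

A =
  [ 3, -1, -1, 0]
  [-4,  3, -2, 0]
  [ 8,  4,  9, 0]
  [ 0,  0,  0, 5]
λ = 5: alg = 4, geom = 3

Step 1 — factor the characteristic polynomial to read off the algebraic multiplicities:
  χ_A(x) = (x - 5)^4

Step 2 — compute geometric multiplicities via the rank-nullity identity g(λ) = n − rank(A − λI):
  rank(A − (5)·I) = 1, so dim ker(A − (5)·I) = n − 1 = 3

Summary:
  λ = 5: algebraic multiplicity = 4, geometric multiplicity = 3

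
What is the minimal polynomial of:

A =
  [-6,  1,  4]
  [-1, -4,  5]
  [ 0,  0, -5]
x^3 + 15*x^2 + 75*x + 125

The characteristic polynomial is χ_A(x) = (x + 5)^3, so the eigenvalues are known. The minimal polynomial is
  m_A(x) = Π_λ (x − λ)^{k_λ}
where k_λ is the size of the *largest* Jordan block for λ (equivalently, the smallest k with (A − λI)^k v = 0 for every generalised eigenvector v of λ).

  λ = -5: largest Jordan block has size 3, contributing (x + 5)^3

So m_A(x) = (x + 5)^3 = x^3 + 15*x^2 + 75*x + 125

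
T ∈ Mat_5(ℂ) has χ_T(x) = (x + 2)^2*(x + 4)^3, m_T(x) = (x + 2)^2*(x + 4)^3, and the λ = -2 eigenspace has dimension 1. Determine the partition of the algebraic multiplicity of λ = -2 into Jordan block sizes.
Block sizes for λ = -2: [2]

Step 1 — from the characteristic polynomial, algebraic multiplicity of λ = -2 is 2. From dim ker(T − (-2)·I) = 1, there are exactly 1 Jordan blocks for λ = -2.
Step 2 — from the minimal polynomial, the factor (x + 2)^2 tells us the largest block for λ = -2 has size 2.
Step 3 — with total size 2, 1 blocks, and largest block 2, the block sizes (in nonincreasing order) are [2].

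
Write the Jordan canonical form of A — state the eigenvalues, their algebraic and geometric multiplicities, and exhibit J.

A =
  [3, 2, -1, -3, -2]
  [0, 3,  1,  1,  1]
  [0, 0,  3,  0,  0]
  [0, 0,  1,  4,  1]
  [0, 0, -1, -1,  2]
J_3(3) ⊕ J_1(3) ⊕ J_1(3)

The characteristic polynomial is
  det(x·I − A) = x^5 - 15*x^4 + 90*x^3 - 270*x^2 + 405*x - 243 = (x - 3)^5

Eigenvalues and multiplicities (the geometric multiplicity of λ is n − rank(A − λI), which equals the number of Jordan blocks for λ):
  λ = 3: algebraic multiplicity = 5, geometric multiplicity = 3

Determining the block sizes for each eigenvalue:
  λ = 3: with am = 5 and gm = 3, the partition is not yet determined (e.g. several partitions of 5 into 3 parts exist). Let N = A − (3)·I. Computing rank(N^1) = 2, rank(N^2) = 1, rank(N^3) = 0; the number of blocks of size ≥ j is rank(N^{j−1}) − rank(N^j), giving [3, 1, 1]. So we have 1 block(s) of size 3, 2 block(s) of size 1 → block sizes [3, 1, 1]

Assembling the blocks gives a Jordan form
J =
  [3, 1, 0, 0, 0]
  [0, 3, 1, 0, 0]
  [0, 0, 3, 0, 0]
  [0, 0, 0, 3, 0]
  [0, 0, 0, 0, 3]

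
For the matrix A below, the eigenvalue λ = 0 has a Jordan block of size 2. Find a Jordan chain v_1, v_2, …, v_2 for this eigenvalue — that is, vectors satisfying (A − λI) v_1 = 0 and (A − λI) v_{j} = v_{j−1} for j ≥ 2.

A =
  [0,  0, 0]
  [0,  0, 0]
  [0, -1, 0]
A Jordan chain for λ = 0 of length 2:
v_1 = (0, 0, -1)ᵀ
v_2 = (0, 1, 0)ᵀ

Let N = A − (0)·I. We want v_2 with N^2 v_2 = 0 but N^1 v_2 ≠ 0; then v_{j-1} := N · v_j for j = 2, …, 2.

Pick v_2 = (0, 1, 0)ᵀ.
Then v_1 = N · v_2 = (0, 0, -1)ᵀ.

Sanity check: (A − (0)·I) v_1 = (0, 0, 0)ᵀ = 0. ✓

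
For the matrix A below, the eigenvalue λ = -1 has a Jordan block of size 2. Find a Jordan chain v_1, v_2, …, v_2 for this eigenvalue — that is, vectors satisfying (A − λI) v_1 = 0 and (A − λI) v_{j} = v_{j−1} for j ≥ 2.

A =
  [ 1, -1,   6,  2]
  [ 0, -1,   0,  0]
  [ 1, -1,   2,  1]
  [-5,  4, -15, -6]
A Jordan chain for λ = -1 of length 2:
v_1 = (2, 0, 1, -5)ᵀ
v_2 = (1, 0, 0, 0)ᵀ

Let N = A − (-1)·I. We want v_2 with N^2 v_2 = 0 but N^1 v_2 ≠ 0; then v_{j-1} := N · v_j for j = 2, …, 2.

Pick v_2 = (1, 0, 0, 0)ᵀ.
Then v_1 = N · v_2 = (2, 0, 1, -5)ᵀ.

Sanity check: (A − (-1)·I) v_1 = (0, 0, 0, 0)ᵀ = 0. ✓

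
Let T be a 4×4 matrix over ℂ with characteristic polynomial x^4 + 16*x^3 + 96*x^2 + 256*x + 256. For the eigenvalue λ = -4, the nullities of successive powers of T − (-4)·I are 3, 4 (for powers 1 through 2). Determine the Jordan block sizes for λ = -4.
Block sizes for λ = -4: [2, 1, 1]

From the dimensions of kernels of powers, the number of Jordan blocks of size at least j is d_j − d_{j−1} where d_j = dim ker(N^j) (with d_0 = 0). Computing the differences gives [3, 1].
The number of blocks of size exactly k is (#blocks of size ≥ k) − (#blocks of size ≥ k + 1), so the partition is: 2 block(s) of size 1, 1 block(s) of size 2.
In nonincreasing order the block sizes are [2, 1, 1].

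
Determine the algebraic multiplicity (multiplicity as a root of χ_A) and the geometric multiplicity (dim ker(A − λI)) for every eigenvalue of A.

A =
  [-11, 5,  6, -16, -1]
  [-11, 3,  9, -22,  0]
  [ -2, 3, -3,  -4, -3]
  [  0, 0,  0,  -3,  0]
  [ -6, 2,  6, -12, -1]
λ = -3: alg = 5, geom = 3

Step 1 — factor the characteristic polynomial to read off the algebraic multiplicities:
  χ_A(x) = (x + 3)^5

Step 2 — compute geometric multiplicities via the rank-nullity identity g(λ) = n − rank(A − λI):
  rank(A − (-3)·I) = 2, so dim ker(A − (-3)·I) = n − 2 = 3

Summary:
  λ = -3: algebraic multiplicity = 5, geometric multiplicity = 3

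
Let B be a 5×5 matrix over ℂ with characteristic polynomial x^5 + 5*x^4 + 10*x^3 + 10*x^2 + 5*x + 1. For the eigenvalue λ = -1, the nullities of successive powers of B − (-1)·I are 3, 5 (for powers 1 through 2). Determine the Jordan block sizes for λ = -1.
Block sizes for λ = -1: [2, 2, 1]

From the dimensions of kernels of powers, the number of Jordan blocks of size at least j is d_j − d_{j−1} where d_j = dim ker(N^j) (with d_0 = 0). Computing the differences gives [3, 2].
The number of blocks of size exactly k is (#blocks of size ≥ k) − (#blocks of size ≥ k + 1), so the partition is: 1 block(s) of size 1, 2 block(s) of size 2.
In nonincreasing order the block sizes are [2, 2, 1].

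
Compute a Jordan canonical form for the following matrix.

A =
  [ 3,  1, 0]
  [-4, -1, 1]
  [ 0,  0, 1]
J_3(1)

The characteristic polynomial is
  det(x·I − A) = x^3 - 3*x^2 + 3*x - 1 = (x - 1)^3

Eigenvalues and multiplicities (the geometric multiplicity of λ is n − rank(A − λI), which equals the number of Jordan blocks for λ):
  λ = 1: algebraic multiplicity = 3, geometric multiplicity = 1

Determining the block sizes for each eigenvalue:
  λ = 1: one block (gm = 1), so the single block has size am = 3 → block sizes [3]

Assembling the blocks gives a Jordan form
J =
  [1, 1, 0]
  [0, 1, 1]
  [0, 0, 1]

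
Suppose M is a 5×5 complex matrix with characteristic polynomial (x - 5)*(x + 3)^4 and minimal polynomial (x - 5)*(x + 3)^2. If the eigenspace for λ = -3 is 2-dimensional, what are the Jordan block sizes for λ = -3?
Block sizes for λ = -3: [2, 2]

Step 1 — from the characteristic polynomial, algebraic multiplicity of λ = -3 is 4. From dim ker(M − (-3)·I) = 2, there are exactly 2 Jordan blocks for λ = -3.
Step 2 — from the minimal polynomial, the factor (x + 3)^2 tells us the largest block for λ = -3 has size 2.
Step 3 — with total size 4, 2 blocks, and largest block 2, the block sizes (in nonincreasing order) are [2, 2].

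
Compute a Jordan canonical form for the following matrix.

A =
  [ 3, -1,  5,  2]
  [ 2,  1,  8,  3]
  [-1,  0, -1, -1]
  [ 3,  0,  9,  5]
J_3(2) ⊕ J_1(2)

The characteristic polynomial is
  det(x·I − A) = x^4 - 8*x^3 + 24*x^2 - 32*x + 16 = (x - 2)^4

Eigenvalues and multiplicities (the geometric multiplicity of λ is n − rank(A − λI), which equals the number of Jordan blocks for λ):
  λ = 2: algebraic multiplicity = 4, geometric multiplicity = 2

Determining the block sizes for each eigenvalue:
  λ = 2: with am = 4 and gm = 2, the partition is not yet determined (e.g. several partitions of 4 into 2 parts exist). Let N = A − (2)·I. Computing rank(N^1) = 2, rank(N^2) = 1, rank(N^3) = 0; the number of blocks of size ≥ j is rank(N^{j−1}) − rank(N^j), giving [2, 1, 1]. So we have 1 block(s) of size 3, 1 block(s) of size 1 → block sizes [3, 1]

Assembling the blocks gives a Jordan form
J =
  [2, 1, 0, 0]
  [0, 2, 1, 0]
  [0, 0, 2, 0]
  [0, 0, 0, 2]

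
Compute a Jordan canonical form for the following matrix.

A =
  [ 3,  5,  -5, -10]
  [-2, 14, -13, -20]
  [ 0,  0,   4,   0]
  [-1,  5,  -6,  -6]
J_1(3) ⊕ J_2(4) ⊕ J_1(4)

The characteristic polynomial is
  det(x·I − A) = x^4 - 15*x^3 + 84*x^2 - 208*x + 192 = (x - 4)^3*(x - 3)

Eigenvalues and multiplicities (the geometric multiplicity of λ is n − rank(A − λI), which equals the number of Jordan blocks for λ):
  λ = 3: algebraic multiplicity = 1, geometric multiplicity = 1
  λ = 4: algebraic multiplicity = 3, geometric multiplicity = 2

Determining the block sizes for each eigenvalue:
  λ = 3: one block (gm = 1), so the single block has size am = 1 → block sizes [1]
  λ = 4: 2 blocks summing to 3 forces exactly one block of size 2 and the rest size 1 → block sizes [2, 1]

Assembling the blocks gives a Jordan form
J =
  [3, 0, 0, 0]
  [0, 4, 1, 0]
  [0, 0, 4, 0]
  [0, 0, 0, 4]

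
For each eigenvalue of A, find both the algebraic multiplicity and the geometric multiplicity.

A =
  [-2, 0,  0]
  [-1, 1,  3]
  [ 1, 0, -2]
λ = -2: alg = 2, geom = 1; λ = 1: alg = 1, geom = 1

Step 1 — factor the characteristic polynomial to read off the algebraic multiplicities:
  χ_A(x) = (x - 1)*(x + 2)^2

Step 2 — compute geometric multiplicities via the rank-nullity identity g(λ) = n − rank(A − λI):
  rank(A − (-2)·I) = 2, so dim ker(A − (-2)·I) = n − 2 = 1
  rank(A − (1)·I) = 2, so dim ker(A − (1)·I) = n − 2 = 1

Summary:
  λ = -2: algebraic multiplicity = 2, geometric multiplicity = 1
  λ = 1: algebraic multiplicity = 1, geometric multiplicity = 1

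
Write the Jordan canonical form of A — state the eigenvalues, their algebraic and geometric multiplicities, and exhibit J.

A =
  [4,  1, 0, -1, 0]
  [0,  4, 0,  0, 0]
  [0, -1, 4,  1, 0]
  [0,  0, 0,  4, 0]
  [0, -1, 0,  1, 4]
J_2(4) ⊕ J_1(4) ⊕ J_1(4) ⊕ J_1(4)

The characteristic polynomial is
  det(x·I − A) = x^5 - 20*x^4 + 160*x^3 - 640*x^2 + 1280*x - 1024 = (x - 4)^5

Eigenvalues and multiplicities (the geometric multiplicity of λ is n − rank(A − λI), which equals the number of Jordan blocks for λ):
  λ = 4: algebraic multiplicity = 5, geometric multiplicity = 4

Determining the block sizes for each eigenvalue:
  λ = 4: 4 blocks summing to 5 forces exactly one block of size 2 and the rest size 1 → block sizes [2, 1, 1, 1]

Assembling the blocks gives a Jordan form
J =
  [4, 1, 0, 0, 0]
  [0, 4, 0, 0, 0]
  [0, 0, 4, 0, 0]
  [0, 0, 0, 4, 0]
  [0, 0, 0, 0, 4]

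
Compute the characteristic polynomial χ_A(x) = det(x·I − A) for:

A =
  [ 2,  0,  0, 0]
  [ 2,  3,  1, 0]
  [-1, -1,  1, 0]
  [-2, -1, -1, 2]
x^4 - 8*x^3 + 24*x^2 - 32*x + 16

Expanding det(x·I − A) (e.g. by cofactor expansion or by noting that A is similar to its Jordan form J, which has the same characteristic polynomial as A) gives
  χ_A(x) = x^4 - 8*x^3 + 24*x^2 - 32*x + 16
which factors as (x - 2)^4. The eigenvalues (with algebraic multiplicities) are λ = 2 with multiplicity 4.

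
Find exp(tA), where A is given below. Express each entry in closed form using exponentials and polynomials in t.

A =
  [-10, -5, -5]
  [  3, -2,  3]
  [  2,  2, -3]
e^{tA} =
  [-5*t*exp(-5*t) + exp(-5*t), -5*t*exp(-5*t), -5*t*exp(-5*t)]
  [3*t*exp(-5*t), 3*t*exp(-5*t) + exp(-5*t), 3*t*exp(-5*t)]
  [2*t*exp(-5*t), 2*t*exp(-5*t), 2*t*exp(-5*t) + exp(-5*t)]

Strategy: write A = P · J · P⁻¹ where J is a Jordan canonical form, so e^{tA} = P · e^{tJ} · P⁻¹, and e^{tJ} can be computed block-by-block.

A has Jordan form
J =
  [-5,  1,  0]
  [ 0, -5,  0]
  [ 0,  0, -5]
(up to reordering of blocks).

Per-block formulas:
  For a 2×2 Jordan block J_2(-5): exp(t · J_2(-5)) = e^(-5t)·(I + t·N), where N is the 2×2 nilpotent shift.
  For a 1×1 block at λ = -5: exp(t · [-5]) = [e^(-5t)].

After assembling e^{tJ} and conjugating by P, we get:

e^{tA} =
  [-5*t*exp(-5*t) + exp(-5*t), -5*t*exp(-5*t), -5*t*exp(-5*t)]
  [3*t*exp(-5*t), 3*t*exp(-5*t) + exp(-5*t), 3*t*exp(-5*t)]
  [2*t*exp(-5*t), 2*t*exp(-5*t), 2*t*exp(-5*t) + exp(-5*t)]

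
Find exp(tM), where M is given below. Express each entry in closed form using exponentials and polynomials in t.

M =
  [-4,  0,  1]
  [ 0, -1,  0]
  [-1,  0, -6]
e^{tM} =
  [t*exp(-5*t) + exp(-5*t), 0, t*exp(-5*t)]
  [0, exp(-t), 0]
  [-t*exp(-5*t), 0, -t*exp(-5*t) + exp(-5*t)]

Strategy: write M = P · J · P⁻¹ where J is a Jordan canonical form, so e^{tM} = P · e^{tJ} · P⁻¹, and e^{tJ} can be computed block-by-block.

M has Jordan form
J =
  [-5,  1,  0]
  [ 0, -5,  0]
  [ 0,  0, -1]
(up to reordering of blocks).

Per-block formulas:
  For a 2×2 Jordan block J_2(-5): exp(t · J_2(-5)) = e^(-5t)·(I + t·N), where N is the 2×2 nilpotent shift.
  For a 1×1 block at λ = -1: exp(t · [-1]) = [e^(-1t)].

After assembling e^{tJ} and conjugating by P, we get:

e^{tM} =
  [t*exp(-5*t) + exp(-5*t), 0, t*exp(-5*t)]
  [0, exp(-t), 0]
  [-t*exp(-5*t), 0, -t*exp(-5*t) + exp(-5*t)]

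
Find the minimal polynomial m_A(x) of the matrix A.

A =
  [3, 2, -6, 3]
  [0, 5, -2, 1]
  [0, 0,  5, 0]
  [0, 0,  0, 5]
x^3 - 13*x^2 + 55*x - 75

The characteristic polynomial is χ_A(x) = (x - 5)^3*(x - 3), so the eigenvalues are known. The minimal polynomial is
  m_A(x) = Π_λ (x − λ)^{k_λ}
where k_λ is the size of the *largest* Jordan block for λ (equivalently, the smallest k with (A − λI)^k v = 0 for every generalised eigenvector v of λ).

  λ = 3: largest Jordan block has size 1, contributing (x − 3)
  λ = 5: largest Jordan block has size 2, contributing (x − 5)^2

So m_A(x) = (x - 5)^2*(x - 3) = x^3 - 13*x^2 + 55*x - 75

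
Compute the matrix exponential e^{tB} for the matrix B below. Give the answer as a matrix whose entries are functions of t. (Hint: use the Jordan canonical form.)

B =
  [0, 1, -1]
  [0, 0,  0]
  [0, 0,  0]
e^{tB} =
  [1, t, -t]
  [0, 1, 0]
  [0, 0, 1]

Strategy: write B = P · J · P⁻¹ where J is a Jordan canonical form, so e^{tB} = P · e^{tJ} · P⁻¹, and e^{tJ} can be computed block-by-block.

B has Jordan form
J =
  [0, 1, 0]
  [0, 0, 0]
  [0, 0, 0]
(up to reordering of blocks).

Per-block formulas:
  For a 1×1 block at λ = 0: exp(t · [0]) = [e^(0t)].
  For a 2×2 Jordan block J_2(0): exp(t · J_2(0)) = e^(0t)·(I + t·N), where N is the 2×2 nilpotent shift.

After assembling e^{tJ} and conjugating by P, we get:

e^{tB} =
  [1, t, -t]
  [0, 1, 0]
  [0, 0, 1]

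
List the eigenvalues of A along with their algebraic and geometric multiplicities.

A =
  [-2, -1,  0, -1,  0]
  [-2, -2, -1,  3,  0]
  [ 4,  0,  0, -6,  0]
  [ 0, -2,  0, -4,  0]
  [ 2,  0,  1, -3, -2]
λ = -2: alg = 5, geom = 3

Step 1 — factor the characteristic polynomial to read off the algebraic multiplicities:
  χ_A(x) = (x + 2)^5

Step 2 — compute geometric multiplicities via the rank-nullity identity g(λ) = n − rank(A − λI):
  rank(A − (-2)·I) = 2, so dim ker(A − (-2)·I) = n − 2 = 3

Summary:
  λ = -2: algebraic multiplicity = 5, geometric multiplicity = 3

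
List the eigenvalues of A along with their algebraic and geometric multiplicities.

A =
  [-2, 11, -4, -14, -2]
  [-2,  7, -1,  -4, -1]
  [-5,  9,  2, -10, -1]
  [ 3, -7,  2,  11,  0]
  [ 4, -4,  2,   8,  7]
λ = 5: alg = 5, geom = 3

Step 1 — factor the characteristic polynomial to read off the algebraic multiplicities:
  χ_A(x) = (x - 5)^5

Step 2 — compute geometric multiplicities via the rank-nullity identity g(λ) = n − rank(A − λI):
  rank(A − (5)·I) = 2, so dim ker(A − (5)·I) = n − 2 = 3

Summary:
  λ = 5: algebraic multiplicity = 5, geometric multiplicity = 3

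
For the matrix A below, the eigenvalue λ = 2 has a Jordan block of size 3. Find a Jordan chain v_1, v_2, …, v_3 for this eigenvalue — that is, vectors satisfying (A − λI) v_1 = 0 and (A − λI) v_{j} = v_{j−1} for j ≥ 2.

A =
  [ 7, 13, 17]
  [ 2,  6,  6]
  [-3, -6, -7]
A Jordan chain for λ = 2 of length 3:
v_1 = (15, 6, -9)ᵀ
v_2 = (13, 4, -6)ᵀ
v_3 = (0, 1, 0)ᵀ

Let N = A − (2)·I. We want v_3 with N^3 v_3 = 0 but N^2 v_3 ≠ 0; then v_{j-1} := N · v_j for j = 3, …, 2.

Pick v_3 = (0, 1, 0)ᵀ.
Then v_2 = N · v_3 = (13, 4, -6)ᵀ.
Then v_1 = N · v_2 = (15, 6, -9)ᵀ.

Sanity check: (A − (2)·I) v_1 = (0, 0, 0)ᵀ = 0. ✓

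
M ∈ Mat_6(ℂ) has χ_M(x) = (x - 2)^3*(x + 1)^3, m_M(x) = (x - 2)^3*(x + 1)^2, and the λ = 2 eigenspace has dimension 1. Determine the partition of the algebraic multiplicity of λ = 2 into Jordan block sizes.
Block sizes for λ = 2: [3]

Step 1 — from the characteristic polynomial, algebraic multiplicity of λ = 2 is 3. From dim ker(M − (2)·I) = 1, there are exactly 1 Jordan blocks for λ = 2.
Step 2 — from the minimal polynomial, the factor (x − 2)^3 tells us the largest block for λ = 2 has size 3.
Step 3 — with total size 3, 1 blocks, and largest block 3, the block sizes (in nonincreasing order) are [3].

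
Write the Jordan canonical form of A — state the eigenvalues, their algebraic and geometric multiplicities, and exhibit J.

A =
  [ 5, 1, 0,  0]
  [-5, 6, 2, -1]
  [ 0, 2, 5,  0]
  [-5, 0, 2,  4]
J_3(5) ⊕ J_1(5)

The characteristic polynomial is
  det(x·I − A) = x^4 - 20*x^3 + 150*x^2 - 500*x + 625 = (x - 5)^4

Eigenvalues and multiplicities (the geometric multiplicity of λ is n − rank(A − λI), which equals the number of Jordan blocks for λ):
  λ = 5: algebraic multiplicity = 4, geometric multiplicity = 2

Determining the block sizes for each eigenvalue:
  λ = 5: with am = 4 and gm = 2, the partition is not yet determined (e.g. several partitions of 4 into 2 parts exist). Let N = A − (5)·I. Computing rank(N^1) = 2, rank(N^2) = 1, rank(N^3) = 0; the number of blocks of size ≥ j is rank(N^{j−1}) − rank(N^j), giving [2, 1, 1]. So we have 1 block(s) of size 3, 1 block(s) of size 1 → block sizes [3, 1]

Assembling the blocks gives a Jordan form
J =
  [5, 1, 0, 0]
  [0, 5, 1, 0]
  [0, 0, 5, 0]
  [0, 0, 0, 5]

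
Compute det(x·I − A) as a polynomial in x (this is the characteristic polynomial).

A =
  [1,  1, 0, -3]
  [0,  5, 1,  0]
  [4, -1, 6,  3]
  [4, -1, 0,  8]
x^4 - 20*x^3 + 150*x^2 - 500*x + 625

Expanding det(x·I − A) (e.g. by cofactor expansion or by noting that A is similar to its Jordan form J, which has the same characteristic polynomial as A) gives
  χ_A(x) = x^4 - 20*x^3 + 150*x^2 - 500*x + 625
which factors as (x - 5)^4. The eigenvalues (with algebraic multiplicities) are λ = 5 with multiplicity 4.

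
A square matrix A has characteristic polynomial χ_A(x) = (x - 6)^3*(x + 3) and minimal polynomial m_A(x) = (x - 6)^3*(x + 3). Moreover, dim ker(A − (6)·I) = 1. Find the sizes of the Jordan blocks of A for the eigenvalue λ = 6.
Block sizes for λ = 6: [3]

Step 1 — from the characteristic polynomial, algebraic multiplicity of λ = 6 is 3. From dim ker(A − (6)·I) = 1, there are exactly 1 Jordan blocks for λ = 6.
Step 2 — from the minimal polynomial, the factor (x − 6)^3 tells us the largest block for λ = 6 has size 3.
Step 3 — with total size 3, 1 blocks, and largest block 3, the block sizes (in nonincreasing order) are [3].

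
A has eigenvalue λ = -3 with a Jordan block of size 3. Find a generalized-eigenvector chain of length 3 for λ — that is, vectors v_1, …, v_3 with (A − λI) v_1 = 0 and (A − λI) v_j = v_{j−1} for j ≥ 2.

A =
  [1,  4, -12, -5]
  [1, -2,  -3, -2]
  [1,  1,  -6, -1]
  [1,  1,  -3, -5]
A Jordan chain for λ = -3 of length 3:
v_1 = (3, 0, 1, 0)ᵀ
v_2 = (4, 1, 1, 1)ᵀ
v_3 = (1, 0, 0, 0)ᵀ

Let N = A − (-3)·I. We want v_3 with N^3 v_3 = 0 but N^2 v_3 ≠ 0; then v_{j-1} := N · v_j for j = 3, …, 2.

Pick v_3 = (1, 0, 0, 0)ᵀ.
Then v_2 = N · v_3 = (4, 1, 1, 1)ᵀ.
Then v_1 = N · v_2 = (3, 0, 1, 0)ᵀ.

Sanity check: (A − (-3)·I) v_1 = (0, 0, 0, 0)ᵀ = 0. ✓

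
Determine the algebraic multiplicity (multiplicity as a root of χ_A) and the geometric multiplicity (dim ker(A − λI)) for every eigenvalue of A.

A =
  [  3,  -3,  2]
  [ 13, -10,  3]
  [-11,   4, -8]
λ = -5: alg = 3, geom = 1

Step 1 — factor the characteristic polynomial to read off the algebraic multiplicities:
  χ_A(x) = (x + 5)^3

Step 2 — compute geometric multiplicities via the rank-nullity identity g(λ) = n − rank(A − λI):
  rank(A − (-5)·I) = 2, so dim ker(A − (-5)·I) = n − 2 = 1

Summary:
  λ = -5: algebraic multiplicity = 3, geometric multiplicity = 1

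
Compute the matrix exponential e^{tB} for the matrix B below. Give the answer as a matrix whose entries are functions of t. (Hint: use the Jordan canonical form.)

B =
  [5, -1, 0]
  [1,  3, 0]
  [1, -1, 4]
e^{tB} =
  [t*exp(4*t) + exp(4*t), -t*exp(4*t), 0]
  [t*exp(4*t), -t*exp(4*t) + exp(4*t), 0]
  [t*exp(4*t), -t*exp(4*t), exp(4*t)]

Strategy: write B = P · J · P⁻¹ where J is a Jordan canonical form, so e^{tB} = P · e^{tJ} · P⁻¹, and e^{tJ} can be computed block-by-block.

B has Jordan form
J =
  [4, 1, 0]
  [0, 4, 0]
  [0, 0, 4]
(up to reordering of blocks).

Per-block formulas:
  For a 2×2 Jordan block J_2(4): exp(t · J_2(4)) = e^(4t)·(I + t·N), where N is the 2×2 nilpotent shift.
  For a 1×1 block at λ = 4: exp(t · [4]) = [e^(4t)].

After assembling e^{tJ} and conjugating by P, we get:

e^{tB} =
  [t*exp(4*t) + exp(4*t), -t*exp(4*t), 0]
  [t*exp(4*t), -t*exp(4*t) + exp(4*t), 0]
  [t*exp(4*t), -t*exp(4*t), exp(4*t)]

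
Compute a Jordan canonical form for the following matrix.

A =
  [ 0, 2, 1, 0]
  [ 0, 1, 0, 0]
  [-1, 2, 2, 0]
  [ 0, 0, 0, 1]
J_2(1) ⊕ J_1(1) ⊕ J_1(1)

The characteristic polynomial is
  det(x·I − A) = x^4 - 4*x^3 + 6*x^2 - 4*x + 1 = (x - 1)^4

Eigenvalues and multiplicities (the geometric multiplicity of λ is n − rank(A − λI), which equals the number of Jordan blocks for λ):
  λ = 1: algebraic multiplicity = 4, geometric multiplicity = 3

Determining the block sizes for each eigenvalue:
  λ = 1: 3 blocks summing to 4 forces exactly one block of size 2 and the rest size 1 → block sizes [2, 1, 1]

Assembling the blocks gives a Jordan form
J =
  [1, 1, 0, 0]
  [0, 1, 0, 0]
  [0, 0, 1, 0]
  [0, 0, 0, 1]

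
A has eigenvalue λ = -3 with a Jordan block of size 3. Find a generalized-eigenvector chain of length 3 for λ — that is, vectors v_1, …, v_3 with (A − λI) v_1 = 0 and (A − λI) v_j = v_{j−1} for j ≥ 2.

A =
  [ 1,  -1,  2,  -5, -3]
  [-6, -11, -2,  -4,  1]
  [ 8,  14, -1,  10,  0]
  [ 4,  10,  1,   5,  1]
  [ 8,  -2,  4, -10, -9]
A Jordan chain for λ = -3 of length 3:
v_1 = (-6, 0, 4, 4, -12)ᵀ
v_2 = (4, -6, 8, 4, 8)ᵀ
v_3 = (1, 0, 0, 0, 0)ᵀ

Let N = A − (-3)·I. We want v_3 with N^3 v_3 = 0 but N^2 v_3 ≠ 0; then v_{j-1} := N · v_j for j = 3, …, 2.

Pick v_3 = (1, 0, 0, 0, 0)ᵀ.
Then v_2 = N · v_3 = (4, -6, 8, 4, 8)ᵀ.
Then v_1 = N · v_2 = (-6, 0, 4, 4, -12)ᵀ.

Sanity check: (A − (-3)·I) v_1 = (0, 0, 0, 0, 0)ᵀ = 0. ✓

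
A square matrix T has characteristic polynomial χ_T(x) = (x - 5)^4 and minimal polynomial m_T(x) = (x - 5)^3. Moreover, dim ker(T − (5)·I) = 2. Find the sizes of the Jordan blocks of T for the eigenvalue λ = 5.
Block sizes for λ = 5: [3, 1]

Step 1 — from the characteristic polynomial, algebraic multiplicity of λ = 5 is 4. From dim ker(T − (5)·I) = 2, there are exactly 2 Jordan blocks for λ = 5.
Step 2 — from the minimal polynomial, the factor (x − 5)^3 tells us the largest block for λ = 5 has size 3.
Step 3 — with total size 4, 2 blocks, and largest block 3, the block sizes (in nonincreasing order) are [3, 1].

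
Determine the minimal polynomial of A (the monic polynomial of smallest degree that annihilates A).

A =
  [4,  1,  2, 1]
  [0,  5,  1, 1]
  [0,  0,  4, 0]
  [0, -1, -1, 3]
x^2 - 8*x + 16

The characteristic polynomial is χ_A(x) = (x - 4)^4, so the eigenvalues are known. The minimal polynomial is
  m_A(x) = Π_λ (x − λ)^{k_λ}
where k_λ is the size of the *largest* Jordan block for λ (equivalently, the smallest k with (A − λI)^k v = 0 for every generalised eigenvector v of λ).

  λ = 4: largest Jordan block has size 2, contributing (x − 4)^2

So m_A(x) = (x - 4)^2 = x^2 - 8*x + 16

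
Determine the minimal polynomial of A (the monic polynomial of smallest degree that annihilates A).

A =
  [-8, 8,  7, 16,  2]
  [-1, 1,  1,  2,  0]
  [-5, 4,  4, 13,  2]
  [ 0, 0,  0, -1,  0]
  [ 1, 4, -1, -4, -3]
x^4 + 6*x^3 + 12*x^2 + 10*x + 3

The characteristic polynomial is χ_A(x) = (x + 1)^4*(x + 3), so the eigenvalues are known. The minimal polynomial is
  m_A(x) = Π_λ (x − λ)^{k_λ}
where k_λ is the size of the *largest* Jordan block for λ (equivalently, the smallest k with (A − λI)^k v = 0 for every generalised eigenvector v of λ).

  λ = -3: largest Jordan block has size 1, contributing (x + 3)
  λ = -1: largest Jordan block has size 3, contributing (x + 1)^3

So m_A(x) = (x + 1)^3*(x + 3) = x^4 + 6*x^3 + 12*x^2 + 10*x + 3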